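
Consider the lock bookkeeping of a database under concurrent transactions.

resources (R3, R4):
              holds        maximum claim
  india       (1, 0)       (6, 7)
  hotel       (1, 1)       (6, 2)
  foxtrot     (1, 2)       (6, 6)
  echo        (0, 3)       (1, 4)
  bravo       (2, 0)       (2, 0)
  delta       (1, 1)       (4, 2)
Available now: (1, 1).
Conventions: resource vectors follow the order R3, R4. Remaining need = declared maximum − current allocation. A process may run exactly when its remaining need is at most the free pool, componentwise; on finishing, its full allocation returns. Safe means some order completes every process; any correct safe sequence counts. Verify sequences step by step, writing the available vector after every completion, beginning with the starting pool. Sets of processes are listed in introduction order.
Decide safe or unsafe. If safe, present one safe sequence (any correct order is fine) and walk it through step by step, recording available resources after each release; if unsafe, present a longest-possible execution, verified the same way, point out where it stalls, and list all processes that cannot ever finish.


UNSAFE.
Key observation: once echo, bravo, delta finish, the pool peaks at (4, 5) — and every remaining process still needs more R3 than that.
A maximal execution: echo, bravo, delta — then nothing else fits. Walking it through:
  pool = (1, 1)
  echo needs (1, 1) <= (1, 1) -> finishes; pool += (0, 3) = (1, 4)
  bravo needs (0, 0) <= (1, 4) -> finishes; pool += (2, 0) = (3, 4)
  delta needs (3, 1) <= (3, 4) -> finishes; pool += (1, 1) = (4, 5)
  india still needs (5, 7) but only (4, 5) is free — short on R3 and R4
  hotel still needs (5, 1) but only (4, 5) is free — short on R3
  foxtrot still needs (5, 4) but only (4, 5) is free — short on R3
Processes that can never finish: india, hotel and foxtrot.


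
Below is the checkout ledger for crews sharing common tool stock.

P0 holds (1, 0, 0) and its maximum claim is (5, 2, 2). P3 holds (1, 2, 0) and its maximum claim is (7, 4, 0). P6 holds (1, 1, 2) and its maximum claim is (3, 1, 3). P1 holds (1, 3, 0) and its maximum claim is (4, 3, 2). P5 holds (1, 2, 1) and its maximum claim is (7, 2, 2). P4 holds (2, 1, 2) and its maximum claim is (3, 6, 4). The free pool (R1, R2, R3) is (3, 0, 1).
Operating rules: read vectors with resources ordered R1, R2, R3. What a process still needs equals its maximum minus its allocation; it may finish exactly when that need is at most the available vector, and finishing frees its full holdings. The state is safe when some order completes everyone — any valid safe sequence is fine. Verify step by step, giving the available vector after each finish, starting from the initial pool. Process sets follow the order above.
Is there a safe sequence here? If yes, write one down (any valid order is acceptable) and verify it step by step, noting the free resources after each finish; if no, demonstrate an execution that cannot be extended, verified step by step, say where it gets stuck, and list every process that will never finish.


SAFE. One safe sequence: P6, P1, P0, P3, P5, P4.
Key observation: P6 marks the first exact bind of the order: its need (2, 0, 1) fits the free (3, 0, 1) with zero slack on a requested resource.
Walking it through:
  pool = (3, 0, 1)
  P6 needs (2, 0, 1) <= (3, 0, 1) -> finishes; pool += (1, 1, 2) = (4, 1, 3)
  P1 needs (3, 0, 2) <= (4, 1, 3) -> finishes; pool += (1, 3, 0) = (5, 4, 3)
  P0 needs (4, 2, 2) <= (5, 4, 3) -> finishes; pool += (1, 0, 0) = (6, 4, 3)
  P3 needs (6, 2, 0) <= (6, 4, 3) -> finishes; pool += (1, 2, 0) = (7, 6, 3)
  P5 needs (6, 0, 1) <= (7, 6, 3) -> finishes; pool += (1, 2, 1) = (8, 8, 4)
  P4 needs (1, 5, 2) <= (8, 8, 4) -> finishes; pool += (2, 1, 2) = (10, 9, 6)


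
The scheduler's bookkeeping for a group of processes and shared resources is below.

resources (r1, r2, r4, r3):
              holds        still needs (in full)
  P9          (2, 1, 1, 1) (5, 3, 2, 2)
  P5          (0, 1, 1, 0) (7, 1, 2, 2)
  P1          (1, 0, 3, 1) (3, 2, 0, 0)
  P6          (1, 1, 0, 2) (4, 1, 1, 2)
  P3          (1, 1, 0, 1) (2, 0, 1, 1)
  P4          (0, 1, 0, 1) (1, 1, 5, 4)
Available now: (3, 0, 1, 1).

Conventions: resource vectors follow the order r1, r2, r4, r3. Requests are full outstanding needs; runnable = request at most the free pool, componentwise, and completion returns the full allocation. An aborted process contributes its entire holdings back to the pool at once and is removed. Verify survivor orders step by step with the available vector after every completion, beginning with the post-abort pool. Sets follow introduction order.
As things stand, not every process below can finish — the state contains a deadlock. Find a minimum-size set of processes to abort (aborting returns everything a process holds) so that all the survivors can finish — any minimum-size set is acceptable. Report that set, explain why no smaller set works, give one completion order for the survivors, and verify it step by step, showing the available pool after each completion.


Minimum abort set: P9.
Key observation: no ordering could ever have run P4 before the abort of P9; with (2, 1, 1, 1) back in the pool it fits at step 4.
Why nothing smaller works: aborting no one leaves the state deadlocked as given.
Survivors finish in the order: P3, P6, P1, P4, P5. Step-by-step check (pool after the aborts first):
  pool = (5, 1, 2, 2)
  P3: need (2, 0, 1, 1) fits (5, 1, 2, 2); releases (1, 1, 0, 1), pool now (6, 2, 2, 3)
  P6: need (4, 1, 1, 2) fits (6, 2, 2, 3); releases (1, 1, 0, 2), pool now (7, 3, 2, 5)
  P1: need (3, 2, 0, 0) fits (7, 3, 2, 5); releases (1, 0, 3, 1), pool now (8, 3, 5, 6)
  P4: need (1, 1, 5, 4) fits (8, 3, 5, 6); releases (0, 1, 0, 1), pool now (8, 4, 5, 7)
  P5: need (7, 1, 2, 2) fits (8, 4, 5, 7); releases (0, 1, 1, 0), pool now (8, 5, 6, 7)


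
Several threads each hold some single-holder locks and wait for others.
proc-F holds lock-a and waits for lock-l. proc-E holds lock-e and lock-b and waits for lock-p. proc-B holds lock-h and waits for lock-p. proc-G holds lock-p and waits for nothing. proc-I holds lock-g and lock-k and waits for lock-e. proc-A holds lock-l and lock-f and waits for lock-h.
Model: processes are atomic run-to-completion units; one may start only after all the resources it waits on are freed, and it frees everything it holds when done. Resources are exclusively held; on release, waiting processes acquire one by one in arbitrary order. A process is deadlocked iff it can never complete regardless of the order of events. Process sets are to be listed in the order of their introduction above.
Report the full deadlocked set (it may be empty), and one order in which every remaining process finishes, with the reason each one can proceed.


No process is deadlocked.
Key observation: although several processes wait, no cycle exists — each chain bottoms out at a free runner.
One completion order for the rest: proc-G, proc-E, proc-B, proc-A, proc-I, proc-F.
Step-by-step check:
  proc-G: no waits; runs immediately, freeing lock-p
  run proc-E (all its waits — lock-p — are resolved); releases lock-e and lock-b
  run proc-B (all its waits — lock-p — are resolved); releases lock-h
  run proc-A (all its waits — lock-h — are resolved); releases lock-l and lock-f
  run proc-I (all its waits — lock-e — are resolved); releases lock-g and lock-k
  run proc-F (all its waits — lock-l — are resolved); releases lock-a


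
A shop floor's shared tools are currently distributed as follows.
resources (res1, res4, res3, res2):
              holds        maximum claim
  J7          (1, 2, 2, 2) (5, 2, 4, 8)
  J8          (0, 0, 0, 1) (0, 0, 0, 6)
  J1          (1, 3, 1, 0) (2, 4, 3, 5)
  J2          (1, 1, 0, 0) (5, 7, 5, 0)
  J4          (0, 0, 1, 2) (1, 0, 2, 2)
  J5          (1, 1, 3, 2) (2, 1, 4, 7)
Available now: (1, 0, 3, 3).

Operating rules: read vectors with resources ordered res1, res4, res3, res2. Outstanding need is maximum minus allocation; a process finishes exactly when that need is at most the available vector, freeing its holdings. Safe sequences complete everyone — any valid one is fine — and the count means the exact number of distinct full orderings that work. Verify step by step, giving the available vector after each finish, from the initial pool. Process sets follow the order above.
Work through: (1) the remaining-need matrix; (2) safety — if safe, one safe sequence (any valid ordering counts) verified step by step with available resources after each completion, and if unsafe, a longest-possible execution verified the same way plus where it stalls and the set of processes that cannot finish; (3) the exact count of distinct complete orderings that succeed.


(1) Need matrix, components ordered res1, res4, res3, res2:
  J7: (4, 0, 2, 6)
  J8: (0, 0, 0, 5)
  J1: (1, 1, 2, 5)
  J2: (4, 6, 5, 0)
  J4: (1, 0, 1, 0)
  J5: (1, 0, 1, 5)
(2) UNSAFE — no complete ordering exists.
Key observation: after J4, J5, J1, J8 complete, (3, 4, 8, 8) is the best the pool ever gets, yet each leftover process wants more res1.
The run J4, J5, J1, J8 cannot be extended any further. Walking it through:
  pool = (1, 0, 3, 3)
  J4: need (1, 0, 1, 0) fits (1, 0, 3, 3); releases (0, 0, 1, 2), pool now (1, 0, 4, 5)
  J5: need (1, 0, 1, 5) fits (1, 0, 4, 5); releases (1, 1, 3, 2), pool now (2, 1, 7, 7)
  J1: need (1, 1, 2, 5) fits (2, 1, 7, 7); releases (1, 3, 1, 0), pool now (3, 4, 8, 7)
  J8: need (0, 0, 0, 5) fits (3, 4, 8, 7); releases (0, 0, 0, 1), pool now (3, 4, 8, 8)
  J7 still needs (4, 0, 2, 6) but only (3, 4, 8, 8) is free — short on res1
  J2 still needs (4, 6, 5, 0) but only (3, 4, 8, 8) is free — short on res1 and res4
Never able to finish: J7 and J2.
(3) The exact count: 0 of the possible complete orderings are safe sequences.


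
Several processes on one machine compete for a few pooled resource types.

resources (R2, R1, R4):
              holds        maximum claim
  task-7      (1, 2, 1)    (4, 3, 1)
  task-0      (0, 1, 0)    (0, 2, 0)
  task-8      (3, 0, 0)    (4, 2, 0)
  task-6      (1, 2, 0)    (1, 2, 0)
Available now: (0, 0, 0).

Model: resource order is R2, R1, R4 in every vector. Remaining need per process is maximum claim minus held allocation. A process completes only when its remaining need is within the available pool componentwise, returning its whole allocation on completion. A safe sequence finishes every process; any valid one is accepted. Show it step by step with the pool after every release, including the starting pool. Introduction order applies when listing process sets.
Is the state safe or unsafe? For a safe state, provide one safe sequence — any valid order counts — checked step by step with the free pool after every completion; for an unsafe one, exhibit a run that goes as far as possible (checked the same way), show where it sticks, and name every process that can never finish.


The state is SAFE; one workable sequence: task-6, task-8, task-7, task-0.
Key observation: task-8 is the earliest step where a requested resource binds exactly: need (1, 2, 0), pool (1, 2, 0) at its turn.
Verifying each step:
  pool = (0, 0, 0)
  task-6: need (0, 0, 0) fits (0, 0, 0); releases (1, 2, 0), pool now (1, 2, 0)
  task-8: need (1, 2, 0) fits (1, 2, 0); releases (3, 0, 0), pool now (4, 2, 0)
  task-7: need (3, 1, 0) fits (4, 2, 0); releases (1, 2, 1), pool now (5, 4, 1)
  task-0: need (0, 1, 0) fits (5, 4, 1); releases (0, 1, 0), pool now (5, 5, 1)


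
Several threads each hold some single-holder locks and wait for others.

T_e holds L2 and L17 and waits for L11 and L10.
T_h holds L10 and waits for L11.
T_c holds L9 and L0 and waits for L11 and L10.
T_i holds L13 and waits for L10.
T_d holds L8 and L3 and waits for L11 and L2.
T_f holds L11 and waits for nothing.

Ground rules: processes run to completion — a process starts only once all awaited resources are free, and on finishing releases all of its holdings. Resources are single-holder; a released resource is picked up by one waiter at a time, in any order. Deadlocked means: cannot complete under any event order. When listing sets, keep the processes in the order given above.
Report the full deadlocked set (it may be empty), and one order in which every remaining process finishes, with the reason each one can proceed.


No process is deadlocked.
Key observation: although several processes wait, no cycle exists — each chain bottoms out at a free runner.
The rest can finish in the order T_f, T_h, T_e, T_i, T_d, T_c.
Step-by-step check:
  T_f waits on nothing -> runs at once and releases L11
  run T_h (all its waits — L11 — are resolved); releases L10
  run T_e (all its waits — L11 and L10 — are resolved); releases L2 and L17
  run T_i (all its waits — L10 — are resolved); releases L13
  run T_d (all its waits — L11 and L2 — are resolved); releases L8 and L3
  run T_c (all its waits — L11 and L10 — are resolved); releases L9 and L0


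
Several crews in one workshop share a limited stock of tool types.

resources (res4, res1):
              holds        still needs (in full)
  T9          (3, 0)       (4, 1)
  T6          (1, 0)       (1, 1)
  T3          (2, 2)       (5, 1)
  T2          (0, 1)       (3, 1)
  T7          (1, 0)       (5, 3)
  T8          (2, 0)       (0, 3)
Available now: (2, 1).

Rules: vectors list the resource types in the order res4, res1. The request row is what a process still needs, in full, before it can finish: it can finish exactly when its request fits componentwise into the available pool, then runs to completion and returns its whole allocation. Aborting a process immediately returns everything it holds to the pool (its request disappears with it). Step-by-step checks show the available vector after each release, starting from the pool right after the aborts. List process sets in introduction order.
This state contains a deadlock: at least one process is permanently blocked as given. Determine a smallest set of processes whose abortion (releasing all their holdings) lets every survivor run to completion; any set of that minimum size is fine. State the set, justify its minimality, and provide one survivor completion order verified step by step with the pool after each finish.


Abort T7.
Key observation: T9 had no path to completion before; after the abort of T7 ((1, 0) returned), step 3 is where it fits.
No smaller set exists: with zero aborts the deadlock remains.
One survivor order: T2, T6, T9, T3, T8. Verifying each step (post-abort pool first):
  pool = (3, 1)
  T2 needs (3, 1) <= (3, 1) -> finishes; pool += (0, 1) = (3, 2)
  T6 needs (1, 1) <= (3, 2) -> finishes; pool += (1, 0) = (4, 2)
  T9 needs (4, 1) <= (4, 2) -> finishes; pool += (3, 0) = (7, 2)
  T3 needs (5, 1) <= (7, 2) -> finishes; pool += (2, 2) = (9, 4)
  T8 needs (0, 3) <= (9, 4) -> finishes; pool += (2, 0) = (11, 4)


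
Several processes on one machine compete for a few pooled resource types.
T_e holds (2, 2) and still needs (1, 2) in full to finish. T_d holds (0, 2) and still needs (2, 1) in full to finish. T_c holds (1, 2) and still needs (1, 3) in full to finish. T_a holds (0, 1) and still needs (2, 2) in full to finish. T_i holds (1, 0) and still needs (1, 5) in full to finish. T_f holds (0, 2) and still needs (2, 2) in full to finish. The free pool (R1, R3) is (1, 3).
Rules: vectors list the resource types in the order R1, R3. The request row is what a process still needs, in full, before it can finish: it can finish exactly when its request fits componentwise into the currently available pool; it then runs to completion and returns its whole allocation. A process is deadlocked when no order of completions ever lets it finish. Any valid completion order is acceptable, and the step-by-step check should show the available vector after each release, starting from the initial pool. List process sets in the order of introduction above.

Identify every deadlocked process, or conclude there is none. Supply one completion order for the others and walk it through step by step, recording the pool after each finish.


The deadlocked set is empty.
Key observation: beginning at T_c, releases accumulate fast enough that every process eventually fits.
A valid finishing order for the others: T_c, T_e, T_f, T_d, T_a, T_i. Step-by-step check:
  pool = (1, 3)
  T_c needs (1, 3) <= (1, 3) -> finishes; pool += (1, 2) = (2, 5)
  T_e needs (1, 2) <= (2, 5) -> finishes; pool += (2, 2) = (4, 7)
  T_f needs (2, 2) <= (4, 7) -> finishes; pool += (0, 2) = (4, 9)
  T_d needs (2, 1) <= (4, 9) -> finishes; pool += (0, 2) = (4, 11)
  T_a needs (2, 2) <= (4, 11) -> finishes; pool += (0, 1) = (4, 12)
  T_i needs (1, 5) <= (4, 12) -> finishes; pool += (1, 0) = (5, 12)


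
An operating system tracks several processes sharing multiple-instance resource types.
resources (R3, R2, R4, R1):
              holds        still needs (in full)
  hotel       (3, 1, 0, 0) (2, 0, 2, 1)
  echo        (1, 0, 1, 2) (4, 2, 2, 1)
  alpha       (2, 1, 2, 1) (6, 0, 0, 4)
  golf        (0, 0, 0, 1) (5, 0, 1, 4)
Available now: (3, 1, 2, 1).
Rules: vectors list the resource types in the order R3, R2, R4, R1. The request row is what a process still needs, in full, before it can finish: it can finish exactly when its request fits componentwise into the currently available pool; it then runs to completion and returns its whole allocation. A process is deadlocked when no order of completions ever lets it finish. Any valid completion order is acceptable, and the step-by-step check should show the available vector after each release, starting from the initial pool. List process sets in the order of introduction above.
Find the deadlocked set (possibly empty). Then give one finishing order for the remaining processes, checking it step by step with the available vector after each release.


The deadlocked set is alpha and golf.
Key observation: after hotel, echo complete, (7, 2, 3, 3) is the best the pool ever gets, yet each leftover process wants more R1.
A valid finishing order for the others: hotel, echo. Check, step by step:
  pool = (3, 1, 2, 1)
  run hotel (needs (2, 0, 2, 1), free (3, 1, 2, 1)); after release of (3, 1, 0, 0) the pool is (6, 2, 2, 1)
  run echo (needs (4, 2, 2, 1), free (6, 2, 2, 1)); after release of (1, 0, 1, 2) the pool is (7, 2, 3, 3)
None of the blocked processes ever fits:
  alpha cannot run: need (6, 0, 0, 4) vs free (7, 2, 3, 3) (insufficient R1)
  golf cannot run: need (5, 0, 1, 4) vs free (7, 2, 3, 3) (insufficient R1)


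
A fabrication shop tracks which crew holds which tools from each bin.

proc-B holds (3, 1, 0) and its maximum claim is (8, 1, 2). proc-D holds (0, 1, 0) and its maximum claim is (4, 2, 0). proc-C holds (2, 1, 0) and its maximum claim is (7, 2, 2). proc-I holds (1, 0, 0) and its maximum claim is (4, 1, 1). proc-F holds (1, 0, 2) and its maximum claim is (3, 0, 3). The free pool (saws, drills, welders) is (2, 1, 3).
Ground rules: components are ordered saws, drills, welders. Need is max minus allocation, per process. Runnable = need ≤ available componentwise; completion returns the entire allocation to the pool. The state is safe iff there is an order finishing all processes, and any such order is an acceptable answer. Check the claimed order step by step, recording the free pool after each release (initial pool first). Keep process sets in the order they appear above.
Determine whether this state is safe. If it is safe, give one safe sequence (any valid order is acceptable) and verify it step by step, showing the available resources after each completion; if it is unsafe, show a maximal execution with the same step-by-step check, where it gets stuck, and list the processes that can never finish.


UNSAFE.
Key observation: saws is the bottleneck — with proc-F, proc-I, proc-D done the pool holds (4, 2, 5), short of every remaining need.
A maximal execution: proc-F, proc-I, proc-D — then nothing else fits. Check, step by step:
  pool = (2, 1, 3)
  run proc-F (needs (2, 0, 1), free (2, 1, 3)); after release of (1, 0, 2) the pool is (3, 1, 5)
  run proc-I (needs (3, 1, 1), free (3, 1, 5)); after release of (1, 0, 0) the pool is (4, 1, 5)
  run proc-D (needs (4, 1, 0), free (4, 1, 5)); after release of (0, 1, 0) the pool is (4, 2, 5)
  blocked: proc-B wants (5, 0, 2), pool (4, 2, 5) — not enough saws
  blocked: proc-C wants (5, 1, 2), pool (4, 2, 5) — not enough saws
Permanently blocked: proc-B and proc-C.


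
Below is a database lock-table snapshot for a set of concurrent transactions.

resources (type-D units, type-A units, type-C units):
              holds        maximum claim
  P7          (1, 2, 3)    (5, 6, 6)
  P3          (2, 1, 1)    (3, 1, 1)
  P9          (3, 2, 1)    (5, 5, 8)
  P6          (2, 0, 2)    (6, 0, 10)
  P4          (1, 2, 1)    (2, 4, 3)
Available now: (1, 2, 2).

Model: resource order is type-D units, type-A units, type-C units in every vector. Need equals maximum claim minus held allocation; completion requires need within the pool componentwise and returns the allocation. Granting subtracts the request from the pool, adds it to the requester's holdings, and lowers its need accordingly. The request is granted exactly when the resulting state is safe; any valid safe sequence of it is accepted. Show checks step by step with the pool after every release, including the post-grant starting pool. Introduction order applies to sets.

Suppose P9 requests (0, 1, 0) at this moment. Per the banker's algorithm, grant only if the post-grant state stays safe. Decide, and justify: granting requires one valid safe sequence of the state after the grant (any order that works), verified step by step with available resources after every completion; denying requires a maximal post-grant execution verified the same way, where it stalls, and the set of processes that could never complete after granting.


GRANT — the state after the grant stays safe, e.g. via P3, P4, P7, P9, P6.
Key observation: the transfer keeps a workable pool ((1, 1, 2)); P3 starts the safe sequence.
Step-by-step check of the post-grant state:
  pool = (1, 1, 2)
  P3 needs (1, 0, 0) <= (1, 1, 2) -> finishes; pool += (2, 1, 1) = (3, 2, 3)
  P4 needs (1, 2, 2) <= (3, 2, 3) -> finishes; pool += (1, 2, 1) = (4, 4, 4)
  P7 needs (4, 4, 3) <= (4, 4, 4) -> finishes; pool += (1, 2, 3) = (5, 6, 7)
  P9 needs (2, 2, 7) <= (5, 6, 7) -> finishes; pool += (3, 3, 1) = (8, 9, 8)
  P6 needs (4, 0, 8) <= (8, 9, 8) -> finishes; pool += (2, 0, 2) = (10, 9, 10)


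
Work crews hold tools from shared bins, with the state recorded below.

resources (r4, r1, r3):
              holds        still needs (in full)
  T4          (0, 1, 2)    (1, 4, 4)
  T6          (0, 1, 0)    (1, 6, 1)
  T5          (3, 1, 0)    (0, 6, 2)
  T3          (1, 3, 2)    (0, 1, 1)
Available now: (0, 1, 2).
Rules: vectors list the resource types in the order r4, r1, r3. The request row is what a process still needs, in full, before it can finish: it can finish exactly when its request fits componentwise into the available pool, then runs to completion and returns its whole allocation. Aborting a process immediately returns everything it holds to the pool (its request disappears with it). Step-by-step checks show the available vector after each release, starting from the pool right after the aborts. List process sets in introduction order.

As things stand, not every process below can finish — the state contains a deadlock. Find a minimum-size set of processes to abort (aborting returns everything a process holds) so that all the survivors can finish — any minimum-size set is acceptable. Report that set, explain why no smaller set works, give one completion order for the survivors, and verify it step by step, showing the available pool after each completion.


The answer: abort T5.
Key observation: T6 was stuck for good until T5 gave back (3, 1, 0); in the order shown it finishes at step 3.
Why nothing smaller works: aborting no one leaves the state deadlocked as given.
The survivors complete as T3, T4, T6. Check, step by step (starting from the post-abort pool):
  pool = (3, 2, 2)
  T3: need (0, 1, 1) fits (3, 2, 2); releases (1, 3, 2), pool now (4, 5, 4)
  T4: need (1, 4, 4) fits (4, 5, 4); releases (0, 1, 2), pool now (4, 6, 6)
  T6: need (1, 6, 1) fits (4, 6, 6); releases (0, 1, 0), pool now (4, 7, 6)


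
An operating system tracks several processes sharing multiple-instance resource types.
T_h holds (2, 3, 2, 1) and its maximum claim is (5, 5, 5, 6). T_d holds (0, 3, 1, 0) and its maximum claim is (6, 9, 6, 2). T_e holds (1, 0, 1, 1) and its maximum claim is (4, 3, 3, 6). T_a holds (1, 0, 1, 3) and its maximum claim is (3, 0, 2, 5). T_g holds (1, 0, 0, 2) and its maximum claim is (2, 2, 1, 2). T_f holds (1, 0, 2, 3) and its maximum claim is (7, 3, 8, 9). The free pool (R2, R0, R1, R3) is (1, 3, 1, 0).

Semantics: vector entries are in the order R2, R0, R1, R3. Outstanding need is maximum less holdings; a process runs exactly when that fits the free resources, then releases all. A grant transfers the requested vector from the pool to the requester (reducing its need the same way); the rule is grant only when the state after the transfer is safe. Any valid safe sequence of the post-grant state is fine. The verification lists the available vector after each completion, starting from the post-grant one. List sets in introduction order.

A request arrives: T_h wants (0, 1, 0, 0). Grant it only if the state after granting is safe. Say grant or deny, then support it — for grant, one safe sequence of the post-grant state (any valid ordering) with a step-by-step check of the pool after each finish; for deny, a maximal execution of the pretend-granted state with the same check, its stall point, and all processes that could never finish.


DENY. Granting would leave the state unsafe.
Key observation: after T_g, T_a the pool peaks at (3, 2, 2, 5), and each blocked process is short somewhere: T_h on R1; T_d on R2, R0, R1; T_e on R0; T_f on R2, R0, R1, R3.
Pretend the grant happened; the run T_g, T_a goes as far as possible. Walking it through:
  pool = (1, 2, 1, 0)
  T_g: need (1, 2, 1, 0) fits (1, 2, 1, 0); releases (1, 0, 0, 2), pool now (2, 2, 1, 2)
  T_a: need (2, 0, 1, 2) fits (2, 2, 1, 2); releases (1, 0, 1, 3), pool now (3, 2, 2, 5)
  T_h cannot run: need (3, 1, 3, 5) vs free (3, 2, 2, 5) (insufficient R1)
  T_d cannot run: need (6, 6, 5, 2) vs free (3, 2, 2, 5) (insufficient R2, R0 and R1)
  T_e cannot run: need (3, 3, 2, 5) vs free (3, 2, 2, 5) (insufficient R0)
  T_f cannot run: need (6, 3, 6, 6) vs free (3, 2, 2, 5) (insufficient R2, R0, R1 and R3)
Had the request been granted, T_h, T_d, T_e and T_f could never finish.


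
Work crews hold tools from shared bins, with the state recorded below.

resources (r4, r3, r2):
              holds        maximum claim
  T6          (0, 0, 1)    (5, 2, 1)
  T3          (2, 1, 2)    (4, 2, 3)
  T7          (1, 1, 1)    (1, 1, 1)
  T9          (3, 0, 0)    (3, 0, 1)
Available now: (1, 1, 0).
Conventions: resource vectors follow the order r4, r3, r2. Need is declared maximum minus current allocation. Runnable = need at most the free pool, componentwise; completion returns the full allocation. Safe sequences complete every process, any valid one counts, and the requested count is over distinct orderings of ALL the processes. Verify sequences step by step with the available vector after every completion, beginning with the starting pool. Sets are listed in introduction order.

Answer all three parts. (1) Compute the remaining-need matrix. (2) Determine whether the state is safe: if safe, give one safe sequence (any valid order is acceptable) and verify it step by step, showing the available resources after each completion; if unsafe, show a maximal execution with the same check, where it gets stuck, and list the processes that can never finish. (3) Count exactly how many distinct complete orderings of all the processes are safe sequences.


(1) Outstanding need per process (order r4, r3, r2):
  T6: (5, 2, 0)
  T3: (2, 1, 1)
  T7: (0, 0, 0)
  T9: (0, 0, 1)
(2) SAFE, for example via the order T7, T9, T3, T6.
Key observation: T9 is the earliest step where a requested resource binds exactly: need (0, 0, 1), pool (2, 2, 1) at its turn.
Step-by-step check:
  pool = (1, 1, 0)
  T7: need (0, 0, 0) fits (1, 1, 0); releases (1, 1, 1), pool now (2, 2, 1)
  T9: need (0, 0, 1) fits (2, 2, 1); releases (3, 0, 0), pool now (5, 2, 1)
  T3: need (2, 1, 1) fits (5, 2, 1); releases (2, 1, 2), pool now (7, 3, 3)
  T6: need (5, 2, 0) fits (7, 3, 3); releases (0, 0, 1), pool now (7, 3, 4)
(3) Exactly 3 of the possible complete orderings are safe sequences.


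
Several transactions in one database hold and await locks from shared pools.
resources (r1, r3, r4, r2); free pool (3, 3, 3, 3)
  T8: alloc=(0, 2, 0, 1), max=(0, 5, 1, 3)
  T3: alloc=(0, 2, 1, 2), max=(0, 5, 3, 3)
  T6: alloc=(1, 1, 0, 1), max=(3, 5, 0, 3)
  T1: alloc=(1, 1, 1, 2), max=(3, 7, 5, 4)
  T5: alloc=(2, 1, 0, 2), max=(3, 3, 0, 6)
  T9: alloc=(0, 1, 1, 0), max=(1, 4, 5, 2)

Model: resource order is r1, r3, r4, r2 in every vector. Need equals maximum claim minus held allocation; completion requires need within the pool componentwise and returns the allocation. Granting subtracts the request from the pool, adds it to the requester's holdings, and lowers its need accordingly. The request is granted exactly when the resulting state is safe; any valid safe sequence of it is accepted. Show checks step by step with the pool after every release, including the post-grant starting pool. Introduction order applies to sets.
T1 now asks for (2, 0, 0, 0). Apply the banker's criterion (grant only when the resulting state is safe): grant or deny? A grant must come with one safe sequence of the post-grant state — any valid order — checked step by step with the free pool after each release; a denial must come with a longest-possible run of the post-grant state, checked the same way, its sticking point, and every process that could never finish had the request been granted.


GRANT. The post-grant state is safe; one safe sequence: T8, T3, T5, T6, T9, T1.
Key observation: post-grant, (1, 3, 3, 3) remains, and an order beginning with T8 completes everyone.
Verifying the post-grant state step by step:
  pool = (1, 3, 3, 3)
  T8 needs (0, 3, 1, 2) <= (1, 3, 3, 3) -> finishes; pool += (0, 2, 0, 1) = (1, 5, 3, 4)
  T3 needs (0, 3, 2, 1) <= (1, 5, 3, 4) -> finishes; pool += (0, 2, 1, 2) = (1, 7, 4, 6)
  T5 needs (1, 2, 0, 4) <= (1, 7, 4, 6) -> finishes; pool += (2, 1, 0, 2) = (3, 8, 4, 8)
  T6 needs (2, 4, 0, 2) <= (3, 8, 4, 8) -> finishes; pool += (1, 1, 0, 1) = (4, 9, 4, 9)
  T9 needs (1, 3, 4, 2) <= (4, 9, 4, 9) -> finishes; pool += (0, 1, 1, 0) = (4, 10, 5, 9)
  T1 needs (0, 6, 4, 2) <= (4, 10, 5, 9) -> finishes; pool += (3, 1, 1, 2) = (7, 11, 6, 11)


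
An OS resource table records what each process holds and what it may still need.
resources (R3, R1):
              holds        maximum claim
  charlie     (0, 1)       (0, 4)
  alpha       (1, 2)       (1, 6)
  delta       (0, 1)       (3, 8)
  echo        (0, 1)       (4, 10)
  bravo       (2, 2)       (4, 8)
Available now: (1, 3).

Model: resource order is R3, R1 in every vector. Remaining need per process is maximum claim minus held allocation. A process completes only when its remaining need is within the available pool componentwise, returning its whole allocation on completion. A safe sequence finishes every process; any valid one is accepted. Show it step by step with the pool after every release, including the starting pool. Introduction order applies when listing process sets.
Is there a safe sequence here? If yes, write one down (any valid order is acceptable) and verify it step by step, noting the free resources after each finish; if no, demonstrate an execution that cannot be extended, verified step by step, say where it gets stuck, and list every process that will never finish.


The state is SAFE; one workable sequence: charlie, alpha, bravo, delta, echo.
Key observation: the order's first zero-slack moment is charlie ((0, 3) needed, (1, 3) free — a requested resource with nothing to spare).
Walking it through:
  pool = (1, 3)
  run charlie (needs (0, 3), free (1, 3)); after release of (0, 1) the pool is (1, 4)
  run alpha (needs (0, 4), free (1, 4)); after release of (1, 2) the pool is (2, 6)
  run bravo (needs (2, 6), free (2, 6)); after release of (2, 2) the pool is (4, 8)
  run delta (needs (3, 7), free (4, 8)); after release of (0, 1) the pool is (4, 9)
  run echo (needs (4, 9), free (4, 9)); after release of (0, 1) the pool is (4, 10)


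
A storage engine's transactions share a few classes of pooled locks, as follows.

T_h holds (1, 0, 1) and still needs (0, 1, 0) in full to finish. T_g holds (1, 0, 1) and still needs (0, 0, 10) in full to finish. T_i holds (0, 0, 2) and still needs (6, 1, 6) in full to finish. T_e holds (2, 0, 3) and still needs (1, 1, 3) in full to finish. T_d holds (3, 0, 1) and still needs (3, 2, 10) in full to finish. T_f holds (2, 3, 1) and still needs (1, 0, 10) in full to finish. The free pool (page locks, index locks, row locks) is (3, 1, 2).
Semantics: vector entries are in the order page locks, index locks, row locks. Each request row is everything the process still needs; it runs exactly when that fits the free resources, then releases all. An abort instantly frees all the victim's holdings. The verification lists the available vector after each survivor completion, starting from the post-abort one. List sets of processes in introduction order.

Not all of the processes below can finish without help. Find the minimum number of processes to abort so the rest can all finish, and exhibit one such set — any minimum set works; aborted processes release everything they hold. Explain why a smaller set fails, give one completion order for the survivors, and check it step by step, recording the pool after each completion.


Minimum abort set: T_d and T_f.
Key observation: the deadlocked T_g becomes finishable only because T_d and T_f released (5, 3, 2); it completes at step 4 below.
No one abort is enough; case by case: T_h alone leaves T_g blocked (short on row locks); T_g alone leaves T_d blocked (short on index locks and row locks); T_i alone leaves T_g blocked (short on row locks); T_e alone leaves T_g blocked (short on row locks); T_d alone leaves T_g blocked (short on row locks); T_f alone leaves T_g blocked (short on row locks).
Survivors finish in the order: T_e, T_i, T_h, T_g. Walking it through (pool after the aborts first):
  pool = (8, 4, 4)
  T_e: need (1, 1, 3) fits (8, 4, 4); releases (2, 0, 3), pool now (10, 4, 7)
  T_i: need (6, 1, 6) fits (10, 4, 7); releases (0, 0, 2), pool now (10, 4, 9)
  T_h: need (0, 1, 0) fits (10, 4, 9); releases (1, 0, 1), pool now (11, 4, 10)
  T_g: need (0, 0, 10) fits (11, 4, 10); releases (1, 0, 1), pool now (12, 4, 11)


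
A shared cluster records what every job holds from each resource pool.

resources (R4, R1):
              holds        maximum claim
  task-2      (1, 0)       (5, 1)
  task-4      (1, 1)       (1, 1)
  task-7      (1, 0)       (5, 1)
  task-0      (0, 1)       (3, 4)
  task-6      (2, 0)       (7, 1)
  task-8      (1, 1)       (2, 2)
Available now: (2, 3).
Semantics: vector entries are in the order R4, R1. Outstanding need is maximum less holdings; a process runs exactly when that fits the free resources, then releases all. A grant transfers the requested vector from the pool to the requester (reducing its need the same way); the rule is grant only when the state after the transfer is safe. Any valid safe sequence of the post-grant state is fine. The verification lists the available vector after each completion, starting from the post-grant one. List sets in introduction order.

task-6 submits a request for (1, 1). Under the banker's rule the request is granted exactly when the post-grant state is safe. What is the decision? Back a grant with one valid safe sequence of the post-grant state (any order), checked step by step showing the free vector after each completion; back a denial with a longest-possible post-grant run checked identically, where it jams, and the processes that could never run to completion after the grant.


DENY — the pretend-granted state is unsafe.
Key observation: no order helps: past task-4, task-8, task-0, the free pool tops out at (3, 5), below what each blocked process needs in R4.
Pretend the grant happened; the run task-4, task-8, task-0 goes as far as possible. Check, step by step:
  pool = (1, 2)
  task-4: need (0, 0) fits (1, 2); releases (1, 1), pool now (2, 3)
  task-8: need (1, 1) fits (2, 3); releases (1, 1), pool now (3, 4)
  task-0: need (3, 3) fits (3, 4); releases (0, 1), pool now (3, 5)
  blocked: task-2 wants (4, 1), pool (3, 5) — not enough R4
  blocked: task-7 wants (4, 1), pool (3, 5) — not enough R4
  blocked: task-6 wants (4, 0), pool (3, 5) — not enough R4
Had the request been granted, task-2, task-7 and task-6 could never finish.


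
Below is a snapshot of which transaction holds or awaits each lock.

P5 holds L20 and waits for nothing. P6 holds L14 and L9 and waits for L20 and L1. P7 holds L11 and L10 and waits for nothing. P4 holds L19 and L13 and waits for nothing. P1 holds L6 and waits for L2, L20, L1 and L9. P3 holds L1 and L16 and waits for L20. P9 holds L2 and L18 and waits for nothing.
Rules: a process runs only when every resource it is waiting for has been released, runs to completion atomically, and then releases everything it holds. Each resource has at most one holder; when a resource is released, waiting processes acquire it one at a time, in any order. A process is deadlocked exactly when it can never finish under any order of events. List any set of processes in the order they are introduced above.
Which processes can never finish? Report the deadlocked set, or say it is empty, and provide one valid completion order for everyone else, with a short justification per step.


No process is deadlocked.
Key observation: all waits point, directly or indirectly, at processes that can finish, so nothing is permanently blocked.
The rest can finish in the order P5, P4, P9, P7, P3, P6, P1.
Step-by-step check:
  run P5 (it waits on nothing); releases L20
  run P4 (it waits on nothing); releases L19 and L13
  run P9 (it waits on nothing); releases L2 and L18
  run P7 (it waits on nothing); releases L11 and L10
  P3: everything it awaited (L20) is free; runs, freeing L1 and L16
  P6: everything it awaited (L20 and L1) is free; runs, freeing L14 and L9
  P1: everything it awaited (L2, L20, L1 and L9) is free; runs, freeing L6


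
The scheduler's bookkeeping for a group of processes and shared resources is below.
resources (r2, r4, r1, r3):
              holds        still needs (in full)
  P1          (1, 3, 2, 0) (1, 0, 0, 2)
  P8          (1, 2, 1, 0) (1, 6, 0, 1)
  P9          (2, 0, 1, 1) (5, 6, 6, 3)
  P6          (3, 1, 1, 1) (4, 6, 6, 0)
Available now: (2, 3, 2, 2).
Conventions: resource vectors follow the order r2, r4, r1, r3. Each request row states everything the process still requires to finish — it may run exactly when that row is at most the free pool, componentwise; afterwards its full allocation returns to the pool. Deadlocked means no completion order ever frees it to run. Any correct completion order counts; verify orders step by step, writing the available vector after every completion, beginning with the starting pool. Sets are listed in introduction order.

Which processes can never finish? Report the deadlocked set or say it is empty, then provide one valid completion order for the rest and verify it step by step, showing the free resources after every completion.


Deadlocked set: P9 and P6.
Key observation: after P1, P8 complete, (4, 8, 5, 2) is the best the pool ever gets, yet each leftover process wants more r1.
The rest can finish in the order P1, P8. Step-by-step check:
  pool = (2, 3, 2, 2)
  P1: need (1, 0, 0, 2) fits (2, 3, 2, 2); releases (1, 3, 2, 0), pool now (3, 6, 4, 2)
  P8: need (1, 6, 0, 1) fits (3, 6, 4, 2); releases (1, 2, 1, 0), pool now (4, 8, 5, 2)
The stuck group stays short no matter what:
  blocked: P9 wants (5, 6, 6, 3), pool (4, 8, 5, 2) — not enough r2, r1 and r3
  blocked: P6 wants (4, 6, 6, 0), pool (4, 8, 5, 2) — not enough r1


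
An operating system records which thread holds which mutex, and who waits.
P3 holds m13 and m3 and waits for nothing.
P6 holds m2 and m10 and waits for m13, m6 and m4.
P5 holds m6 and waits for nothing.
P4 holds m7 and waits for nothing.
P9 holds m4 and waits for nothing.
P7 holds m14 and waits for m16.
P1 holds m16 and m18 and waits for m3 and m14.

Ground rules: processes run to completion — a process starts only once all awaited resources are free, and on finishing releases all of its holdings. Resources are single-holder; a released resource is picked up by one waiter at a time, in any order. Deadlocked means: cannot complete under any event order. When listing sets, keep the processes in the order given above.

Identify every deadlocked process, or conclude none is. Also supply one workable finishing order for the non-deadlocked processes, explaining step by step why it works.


Deadlocked set: P7 and P1.
Key observation: P7 -> P1 -> P7 is a circular wait — nothing in it can go first; no other process is dragged down with it.
A valid finishing order for the others: P4, P3, P9, P5, P6.
Check, step by step:
  P4: no waits; runs immediately, freeing m7
  P3: no waits; runs immediately, freeing m13 and m3
  P9: no waits; runs immediately, freeing m4
  P5: no waits; runs immediately, freeing m6
  P6 waits on m13, m6 and m4 — all released -> runs and releases m2 and m10
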